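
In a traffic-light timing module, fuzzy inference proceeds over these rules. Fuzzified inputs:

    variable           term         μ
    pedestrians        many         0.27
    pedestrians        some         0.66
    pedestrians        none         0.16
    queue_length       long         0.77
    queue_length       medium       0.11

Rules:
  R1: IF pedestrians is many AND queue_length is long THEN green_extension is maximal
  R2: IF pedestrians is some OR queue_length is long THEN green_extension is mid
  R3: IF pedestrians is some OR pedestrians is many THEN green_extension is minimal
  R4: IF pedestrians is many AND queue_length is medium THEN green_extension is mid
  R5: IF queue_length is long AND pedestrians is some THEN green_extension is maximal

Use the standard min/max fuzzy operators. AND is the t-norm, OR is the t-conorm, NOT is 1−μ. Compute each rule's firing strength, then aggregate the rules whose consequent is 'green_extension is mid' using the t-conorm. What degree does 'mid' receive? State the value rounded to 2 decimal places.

R1: many=0.27, long=0.77; AND[min(a, b)] → w = 0.27
R2: some=0.66, long=0.77; OR[max(a, b)] → w = 0.77
R3: some=0.66, many=0.27; OR[max(a, b)] → w = 0.66
R4: many=0.27, medium=0.11; AND[min(a, b)] → w = 0.11
R5: long=0.77, some=0.66; AND[min(a, b)] → w = 0.66
Rules with consequent 'mid': {R2, R4} → strengths 0.77, 0.11
Aggregate via t-conorm [max(a, b)]: 0.77

0.77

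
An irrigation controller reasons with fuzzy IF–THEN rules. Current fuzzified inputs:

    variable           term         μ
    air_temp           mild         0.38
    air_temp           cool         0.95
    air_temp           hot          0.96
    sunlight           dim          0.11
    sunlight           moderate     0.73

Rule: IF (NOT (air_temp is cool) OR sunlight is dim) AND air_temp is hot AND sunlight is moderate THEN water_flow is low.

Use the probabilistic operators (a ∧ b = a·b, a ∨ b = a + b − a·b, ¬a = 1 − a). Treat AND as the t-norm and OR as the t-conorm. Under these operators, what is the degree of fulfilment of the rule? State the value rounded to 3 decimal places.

0.108

firing strength: (¬cool=1−0.95=0.05 OR dim=0.11) = 0.1545; AND[a·b] with hot=0.96, moderate=0.73 → w = 0.1083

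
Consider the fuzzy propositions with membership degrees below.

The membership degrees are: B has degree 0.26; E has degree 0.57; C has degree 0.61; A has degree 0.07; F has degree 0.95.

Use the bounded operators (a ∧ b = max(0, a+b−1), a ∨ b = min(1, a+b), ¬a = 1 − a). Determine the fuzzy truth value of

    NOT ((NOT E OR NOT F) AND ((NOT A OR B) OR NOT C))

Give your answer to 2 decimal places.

NOT E = 1 − 0.57 = 0.43
NOT F = 1 − 0.95 = 0.05
NOT E OR NOT F = min(1, a+b) on (0.43, 0.05) = 0.48
NOT A = 1 − 0.07 = 0.93
NOT A OR B = min(1, a+b) on (0.93, 0.26) = 1.00
NOT C = 1 − 0.61 = 0.39
(NOT A OR B) OR NOT C = min(1, a+b) on (1.00, 0.39) = 1.00
(NOT E OR NOT F) AND ((NOT A OR B) OR NOT C) = max(0, a+b−1) on (0.48, 1.00) = 0.48
NOT ((NOT E OR NOT F) AND ((NOT A OR B) OR NOT C)) = 1 − 0.48 = 0.52

0.52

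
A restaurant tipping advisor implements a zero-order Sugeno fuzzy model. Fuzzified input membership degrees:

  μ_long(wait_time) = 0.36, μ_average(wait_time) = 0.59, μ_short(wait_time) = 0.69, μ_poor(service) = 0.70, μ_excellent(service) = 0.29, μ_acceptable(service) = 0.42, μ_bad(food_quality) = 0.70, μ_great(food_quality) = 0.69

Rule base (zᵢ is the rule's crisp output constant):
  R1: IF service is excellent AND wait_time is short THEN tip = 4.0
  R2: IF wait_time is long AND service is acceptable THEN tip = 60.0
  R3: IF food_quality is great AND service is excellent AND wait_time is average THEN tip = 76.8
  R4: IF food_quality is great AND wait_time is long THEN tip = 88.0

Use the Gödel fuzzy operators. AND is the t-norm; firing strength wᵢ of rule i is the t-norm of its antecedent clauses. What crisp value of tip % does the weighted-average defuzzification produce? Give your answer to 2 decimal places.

59.01

R1 (z=4.0): excellent=0.29, short=0.69; AND[min(a, b)] → w = 0.29
R2 (z=60.0): long=0.36, acceptable=0.42; AND[min(a, b)] → w = 0.36
R3 (z=76.8): great=0.69, excellent=0.29, average=0.59; AND[min(a, b)] → w = 0.29
R4 (z=88.0): great=0.69, long=0.36; AND[min(a, b)] → w = 0.36
Weighted average = (0.29·4.0 + 0.36·60.0 + 0.29·76.8 + 0.36·88.0) / (0.29 + 0.36 + 0.29 + 0.36)
  = 76.7120 / 1.3000 = 59.01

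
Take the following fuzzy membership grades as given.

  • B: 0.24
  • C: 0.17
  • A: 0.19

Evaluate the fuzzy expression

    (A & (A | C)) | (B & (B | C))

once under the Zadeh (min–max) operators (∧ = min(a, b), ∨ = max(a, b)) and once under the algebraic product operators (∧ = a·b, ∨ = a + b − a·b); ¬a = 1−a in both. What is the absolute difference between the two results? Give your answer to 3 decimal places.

Under Zadeh (min–max):
  A | C = max(a, b) on (0.19, 0.17) = 0.19
  A & (A | C) = min(a, b) on (0.19, 0.19) = 0.19
  B | C = max(a, b) on (0.24, 0.17) = 0.24
  B & (B | C) = min(a, b) on (0.24, 0.24) = 0.24
  (A & (A | C)) | (B & (B | C)) = max(a, b) on (0.19, 0.24) = 0.24
  → value = 0.2400
Under algebraic product:
  A | C = a + b − a·b on (0.1900, 0.1700) = 0.3277
  A & (A | C) = a·b on (0.1900, 0.3277) = 0.0623
  B | C = a + b − a·b on (0.2400, 0.1700) = 0.3692
  B & (B | C) = a·b on (0.2400, 0.3692) = 0.0886
  (A & (A | C)) | (B & (B | C)) = a + b − a·b on (0.0623, 0.0886) = 0.1454
  → value = 0.1454
|0.2400 − 0.1454| = 0.095

0.095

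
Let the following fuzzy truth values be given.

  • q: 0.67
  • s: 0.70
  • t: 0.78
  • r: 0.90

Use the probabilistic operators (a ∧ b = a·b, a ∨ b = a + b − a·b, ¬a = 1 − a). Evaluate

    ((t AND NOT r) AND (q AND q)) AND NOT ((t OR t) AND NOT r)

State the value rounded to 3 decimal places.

NOT r = 1 − 0.9000 = 0.1000
t AND NOT r = a·b on (0.7800, 0.1000) = 0.0780
q AND q = a·b on (0.6700, 0.6700) = 0.4489
(t AND NOT r) AND (q AND q) = a·b on (0.0780, 0.4489) = 0.0350
t OR t = a + b − a·b on (0.7800, 0.7800) = 0.9516
NOT r = 1 − 0.9000 = 0.1000
(t OR t) AND NOT r = a·b on (0.9516, 0.1000) = 0.0952
NOT ((t OR t) AND NOT r) = 1 − 0.0952 = 0.9048
((t AND NOT r) AND (q AND q)) AND NOT ((t OR t) AND NOT r) = a·b on (0.0350, 0.9048) = 0.0317

0.032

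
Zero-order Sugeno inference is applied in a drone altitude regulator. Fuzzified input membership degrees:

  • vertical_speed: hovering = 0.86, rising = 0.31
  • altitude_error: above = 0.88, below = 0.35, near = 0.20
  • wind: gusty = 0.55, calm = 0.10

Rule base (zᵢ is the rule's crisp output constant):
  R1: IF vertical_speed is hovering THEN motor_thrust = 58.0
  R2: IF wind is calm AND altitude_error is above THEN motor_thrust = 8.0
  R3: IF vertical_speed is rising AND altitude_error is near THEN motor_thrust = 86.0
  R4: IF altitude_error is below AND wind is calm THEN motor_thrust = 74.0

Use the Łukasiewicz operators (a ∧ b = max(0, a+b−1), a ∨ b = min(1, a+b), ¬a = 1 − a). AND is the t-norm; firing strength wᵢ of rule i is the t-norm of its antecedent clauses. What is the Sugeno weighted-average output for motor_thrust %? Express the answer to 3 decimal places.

58.000

R1 (z=58.0): hovering=0.86 → w = 0.86
R2 (z=8.0): calm=0.10, above=0.88; AND[max(0, a+b−1)] → w = 0.00
R3 (z=86.0): rising=0.31, near=0.20; AND[max(0, a+b−1)] → w = 0.00
R4 (z=74.0): below=0.35, calm=0.10; AND[max(0, a+b−1)] → w = 0.00
Weighted average = (0.86·58.0 + 0.00·8.0 + 0.00·86.0 + 0.00·74.0) / (0.86 + 0.00 + 0.00 + 0.00)
  = 49.8800 / 0.8600 = 58.000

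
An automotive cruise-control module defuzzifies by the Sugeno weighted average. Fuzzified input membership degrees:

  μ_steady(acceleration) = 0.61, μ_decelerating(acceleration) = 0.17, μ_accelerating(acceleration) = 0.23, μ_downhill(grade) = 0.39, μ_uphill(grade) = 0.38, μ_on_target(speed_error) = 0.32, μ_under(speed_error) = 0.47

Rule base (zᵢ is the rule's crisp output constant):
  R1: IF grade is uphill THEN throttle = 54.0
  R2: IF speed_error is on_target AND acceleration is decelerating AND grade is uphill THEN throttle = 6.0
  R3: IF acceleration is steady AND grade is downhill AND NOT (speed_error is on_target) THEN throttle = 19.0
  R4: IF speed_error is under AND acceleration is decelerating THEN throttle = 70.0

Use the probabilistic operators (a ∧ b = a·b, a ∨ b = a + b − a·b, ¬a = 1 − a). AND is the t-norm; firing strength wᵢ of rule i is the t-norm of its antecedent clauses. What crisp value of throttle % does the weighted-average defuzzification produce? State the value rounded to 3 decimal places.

R1 (z=54.0): uphill=0.38 → w = 0.3800
R2 (z=6.0): on_target=0.32, decelerating=0.17, uphill=0.38; AND[a·b] → w = 0.0207
R3 (z=19.0): steady=0.61, downhill=0.39, ¬on_target=1−0.32=0.68; AND[a·b] → w = 0.1618
R4 (z=70.0): under=0.47, decelerating=0.17; AND[a·b] → w = 0.0799
Weighted average = (0.3800·54.0 + 0.0207·6.0 + 0.1618·19.0 + 0.0799·70.0) / (0.3800 + 0.0207 + 0.1618 + 0.0799)
  = 29.3107 / 0.6423 = 45.631

45.631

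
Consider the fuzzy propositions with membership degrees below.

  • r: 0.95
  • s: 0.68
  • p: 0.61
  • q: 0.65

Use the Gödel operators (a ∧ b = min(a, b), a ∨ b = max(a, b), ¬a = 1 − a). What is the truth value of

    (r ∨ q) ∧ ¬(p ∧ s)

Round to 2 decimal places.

r ∨ q = max(a, b) on (0.95, 0.65) = 0.95
p ∧ s = min(a, b) on (0.61, 0.68) = 0.61
¬(p ∧ s) = 1 − 0.61 = 0.39
(r ∨ q) ∧ ¬(p ∧ s) = min(a, b) on (0.95, 0.39) = 0.39

0.39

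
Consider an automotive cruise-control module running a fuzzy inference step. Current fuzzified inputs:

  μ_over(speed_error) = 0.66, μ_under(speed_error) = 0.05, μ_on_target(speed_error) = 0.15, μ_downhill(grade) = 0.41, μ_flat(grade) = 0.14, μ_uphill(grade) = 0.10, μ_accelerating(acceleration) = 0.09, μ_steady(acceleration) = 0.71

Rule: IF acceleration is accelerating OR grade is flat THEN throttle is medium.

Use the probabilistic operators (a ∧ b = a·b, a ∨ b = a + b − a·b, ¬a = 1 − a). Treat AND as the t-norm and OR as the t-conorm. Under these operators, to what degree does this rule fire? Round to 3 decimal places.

firing strength: accelerating=0.09, flat=0.14; OR[a + b − a·b] → w = 0.2174

0.217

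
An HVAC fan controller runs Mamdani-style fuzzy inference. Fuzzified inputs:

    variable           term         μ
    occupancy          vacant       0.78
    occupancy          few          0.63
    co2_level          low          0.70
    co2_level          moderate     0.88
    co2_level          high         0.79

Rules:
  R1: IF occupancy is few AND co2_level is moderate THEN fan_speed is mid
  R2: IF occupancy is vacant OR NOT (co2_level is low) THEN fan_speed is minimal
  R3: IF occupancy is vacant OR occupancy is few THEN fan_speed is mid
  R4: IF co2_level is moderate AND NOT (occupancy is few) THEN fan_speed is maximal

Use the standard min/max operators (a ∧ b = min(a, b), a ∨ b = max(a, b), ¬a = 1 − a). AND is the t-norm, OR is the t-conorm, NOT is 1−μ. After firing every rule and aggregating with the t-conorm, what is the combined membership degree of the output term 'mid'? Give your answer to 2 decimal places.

0.78

R1: few=0.63, moderate=0.88; AND[min(a, b)] → w = 0.63
R2: vacant=0.78, ¬low=1−0.70=0.30; OR[max(a, b)] → w = 0.78
R3: vacant=0.78, few=0.63; OR[max(a, b)] → w = 0.78
R4: moderate=0.88, ¬few=1−0.63=0.37; AND[min(a, b)] → w = 0.37
Rules with consequent 'mid': {R1, R3} → strengths 0.63, 0.78
Aggregate via t-conorm [max(a, b)]: 0.78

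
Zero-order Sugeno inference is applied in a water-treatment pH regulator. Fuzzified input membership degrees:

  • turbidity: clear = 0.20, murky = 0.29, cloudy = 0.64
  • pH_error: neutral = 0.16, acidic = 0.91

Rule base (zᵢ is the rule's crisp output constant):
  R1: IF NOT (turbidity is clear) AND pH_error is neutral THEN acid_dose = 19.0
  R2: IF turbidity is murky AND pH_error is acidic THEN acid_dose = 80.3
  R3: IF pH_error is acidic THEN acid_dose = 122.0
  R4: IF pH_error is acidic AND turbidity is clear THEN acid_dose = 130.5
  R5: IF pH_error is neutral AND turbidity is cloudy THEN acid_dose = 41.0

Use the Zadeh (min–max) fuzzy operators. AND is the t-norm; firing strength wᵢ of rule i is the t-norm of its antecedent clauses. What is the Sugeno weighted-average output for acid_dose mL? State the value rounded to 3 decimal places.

R1 (z=19.0): ¬clear=1−0.20=0.80, neutral=0.16; AND[min(a, b)] → w = 0.16
R2 (z=80.3): murky=0.29, acidic=0.91; AND[min(a, b)] → w = 0.29
R3 (z=122.0): acidic=0.91 → w = 0.91
R4 (z=130.5): acidic=0.91, clear=0.20; AND[min(a, b)] → w = 0.20
R5 (z=41.0): neutral=0.16, cloudy=0.64; AND[min(a, b)] → w = 0.16
Weighted average = (0.16·19.0 + 0.29·80.3 + 0.91·122.0 + 0.20·130.5 + 0.16·41.0) / (0.16 + 0.29 + 0.91 + 0.20 + 0.16)
  = 170.0070 / 1.7200 = 98.841

98.841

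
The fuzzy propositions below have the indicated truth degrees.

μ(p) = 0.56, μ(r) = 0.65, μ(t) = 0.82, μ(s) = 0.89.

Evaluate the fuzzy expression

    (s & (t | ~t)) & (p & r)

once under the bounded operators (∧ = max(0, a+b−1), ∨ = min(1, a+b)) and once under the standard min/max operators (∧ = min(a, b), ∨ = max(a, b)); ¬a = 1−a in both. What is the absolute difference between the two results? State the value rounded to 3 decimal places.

0.460

Under bounded:
  ~t = 1 − 0.82 = 0.18
  t | ~t = min(1, a+b) on (0.82, 0.18) = 1.00
  s & (t | ~t) = max(0, a+b−1) on (0.89, 1.00) = 0.89
  p & r = max(0, a+b−1) on (0.56, 0.65) = 0.21
  (s & (t | ~t)) & (p & r) = max(0, a+b−1) on (0.89, 0.21) = 0.10
  → value = 0.1000
Under standard min/max:
  ~t = 1 − 0.82 = 0.18
  t | ~t = max(a, b) on (0.82, 0.18) = 0.82
  s & (t | ~t) = min(a, b) on (0.89, 0.82) = 0.82
  p & r = min(a, b) on (0.56, 0.65) = 0.56
  (s & (t | ~t)) & (p & r) = min(a, b) on (0.82, 0.56) = 0.56
  → value = 0.5600
|0.1000 − 0.5600| = 0.460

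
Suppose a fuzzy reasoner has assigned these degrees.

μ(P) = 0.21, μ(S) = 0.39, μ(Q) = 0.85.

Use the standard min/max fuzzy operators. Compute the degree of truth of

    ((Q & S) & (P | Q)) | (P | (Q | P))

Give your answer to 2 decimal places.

0.85

Q & S = min(a, b) on (0.85, 0.39) = 0.39
P | Q = max(a, b) on (0.21, 0.85) = 0.85
(Q & S) & (P | Q) = min(a, b) on (0.39, 0.85) = 0.39
Q | P = max(a, b) on (0.85, 0.21) = 0.85
P | (Q | P) = max(a, b) on (0.21, 0.85) = 0.85
((Q & S) & (P | Q)) | (P | (Q | P)) = max(a, b) on (0.39, 0.85) = 0.85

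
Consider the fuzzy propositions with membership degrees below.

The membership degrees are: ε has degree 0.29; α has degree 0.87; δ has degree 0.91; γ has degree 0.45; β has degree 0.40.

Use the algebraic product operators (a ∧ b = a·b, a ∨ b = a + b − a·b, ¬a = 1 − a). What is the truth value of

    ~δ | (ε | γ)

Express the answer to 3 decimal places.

~δ = 1 − 0.9100 = 0.0900
ε | γ = a + b − a·b on (0.2900, 0.4500) = 0.6095
~δ | (ε | γ) = a + b − a·b on (0.0900, 0.6095) = 0.6446

0.645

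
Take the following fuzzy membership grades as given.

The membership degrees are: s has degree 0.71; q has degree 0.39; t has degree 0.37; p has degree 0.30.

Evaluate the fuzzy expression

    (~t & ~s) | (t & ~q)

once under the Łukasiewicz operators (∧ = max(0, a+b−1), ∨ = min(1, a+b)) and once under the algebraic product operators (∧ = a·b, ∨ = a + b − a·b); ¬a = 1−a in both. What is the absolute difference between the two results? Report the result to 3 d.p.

0.367

Under Łukasiewicz:
  ~t = 1 − 0.37 = 0.63
  ~s = 1 − 0.71 = 0.29
  ~t & ~s = max(0, a+b−1) on (0.63, 0.29) = 0.00
  ~q = 1 − 0.39 = 0.61
  t & ~q = max(0, a+b−1) on (0.37, 0.61) = 0.00
  (~t & ~s) | (t & ~q) = min(1, a+b) on (0.00, 0.00) = 0.00
  → value = 0.0000
Under algebraic product:
  ~t = 1 − 0.3700 = 0.6300
  ~s = 1 − 0.7100 = 0.2900
  ~t & ~s = a·b on (0.6300, 0.2900) = 0.1827
  ~q = 1 − 0.3900 = 0.6100
  t & ~q = a·b on (0.3700, 0.6100) = 0.2257
  (~t & ~s) | (t & ~q) = a + b − a·b on (0.1827, 0.2257) = 0.3672
  → value = 0.3672
|0.0000 − 0.3672| = 0.367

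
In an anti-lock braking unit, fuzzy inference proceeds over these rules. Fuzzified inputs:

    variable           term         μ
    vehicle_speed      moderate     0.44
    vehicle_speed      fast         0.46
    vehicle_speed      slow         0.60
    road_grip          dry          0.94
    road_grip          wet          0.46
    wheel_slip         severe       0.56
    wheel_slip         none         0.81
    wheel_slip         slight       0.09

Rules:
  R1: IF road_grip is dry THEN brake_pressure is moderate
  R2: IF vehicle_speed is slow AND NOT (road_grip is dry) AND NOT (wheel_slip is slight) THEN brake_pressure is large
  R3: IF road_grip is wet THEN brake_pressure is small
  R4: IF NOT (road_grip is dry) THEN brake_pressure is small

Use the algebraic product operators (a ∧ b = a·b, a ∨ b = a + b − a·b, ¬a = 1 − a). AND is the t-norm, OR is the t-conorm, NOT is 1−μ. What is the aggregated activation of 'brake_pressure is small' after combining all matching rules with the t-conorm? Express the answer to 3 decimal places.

0.492

R1: dry=0.94 → w = 0.9400
R2: slow=0.60, ¬dry=1−0.94=0.06, ¬slight=1−0.09=0.91; AND[a·b] → w = 0.0328
R3: wet=0.46 → w = 0.4600
R4: ¬dry=1−0.94=0.06 → w = 0.0600
Rules with consequent 'small': {R3, R4} → strengths 0.4600, 0.0600
Aggregate via t-conorm [a + b − a·b]: 0.4924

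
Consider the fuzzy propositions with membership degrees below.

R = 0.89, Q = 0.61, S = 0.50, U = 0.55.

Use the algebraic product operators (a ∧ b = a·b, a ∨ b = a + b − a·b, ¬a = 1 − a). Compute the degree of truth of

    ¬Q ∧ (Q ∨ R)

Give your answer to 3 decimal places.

0.373

¬Q = 1 − 0.6100 = 0.3900
Q ∨ R = a + b − a·b on (0.6100, 0.8900) = 0.9571
¬Q ∧ (Q ∨ R) = a·b on (0.3900, 0.9571) = 0.3733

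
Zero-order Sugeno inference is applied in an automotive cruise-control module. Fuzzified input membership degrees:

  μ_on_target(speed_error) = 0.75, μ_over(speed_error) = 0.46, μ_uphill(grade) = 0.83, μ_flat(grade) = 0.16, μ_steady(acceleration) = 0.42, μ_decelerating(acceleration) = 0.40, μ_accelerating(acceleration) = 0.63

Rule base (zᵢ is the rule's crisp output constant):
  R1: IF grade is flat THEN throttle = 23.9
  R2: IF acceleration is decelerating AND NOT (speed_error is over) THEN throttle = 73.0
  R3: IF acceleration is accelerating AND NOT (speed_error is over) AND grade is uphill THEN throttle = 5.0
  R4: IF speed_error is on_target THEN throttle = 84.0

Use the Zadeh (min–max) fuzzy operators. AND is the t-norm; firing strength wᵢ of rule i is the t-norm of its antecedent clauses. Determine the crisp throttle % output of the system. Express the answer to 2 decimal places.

53.36

R1 (z=23.9): flat=0.16 → w = 0.16
R2 (z=73.0): decelerating=0.40, ¬over=1−0.46=0.54; AND[min(a, b)] → w = 0.40
R3 (z=5.0): accelerating=0.63, ¬over=1−0.46=0.54, uphill=0.83; AND[min(a, b)] → w = 0.54
R4 (z=84.0): on_target=0.75 → w = 0.75
Weighted average = (0.16·23.9 + 0.40·73.0 + 0.54·5.0 + 0.75·84.0) / (0.16 + 0.40 + 0.54 + 0.75)
  = 98.7240 / 1.8500 = 53.36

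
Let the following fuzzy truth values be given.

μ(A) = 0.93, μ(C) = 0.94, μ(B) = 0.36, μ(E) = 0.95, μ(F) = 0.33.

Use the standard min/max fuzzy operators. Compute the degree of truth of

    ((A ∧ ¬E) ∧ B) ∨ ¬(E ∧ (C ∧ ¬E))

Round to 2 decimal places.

0.95

¬E = 1 − 0.95 = 0.05
A ∧ ¬E = min(a, b) on (0.93, 0.05) = 0.05
(A ∧ ¬E) ∧ B = min(a, b) on (0.05, 0.36) = 0.05
¬E = 1 − 0.95 = 0.05
C ∧ ¬E = min(a, b) on (0.94, 0.05) = 0.05
E ∧ (C ∧ ¬E) = min(a, b) on (0.95, 0.05) = 0.05
¬(E ∧ (C ∧ ¬E)) = 1 − 0.05 = 0.95
((A ∧ ¬E) ∧ B) ∨ ¬(E ∧ (C ∧ ¬E)) = max(a, b) on (0.05, 0.95) = 0.95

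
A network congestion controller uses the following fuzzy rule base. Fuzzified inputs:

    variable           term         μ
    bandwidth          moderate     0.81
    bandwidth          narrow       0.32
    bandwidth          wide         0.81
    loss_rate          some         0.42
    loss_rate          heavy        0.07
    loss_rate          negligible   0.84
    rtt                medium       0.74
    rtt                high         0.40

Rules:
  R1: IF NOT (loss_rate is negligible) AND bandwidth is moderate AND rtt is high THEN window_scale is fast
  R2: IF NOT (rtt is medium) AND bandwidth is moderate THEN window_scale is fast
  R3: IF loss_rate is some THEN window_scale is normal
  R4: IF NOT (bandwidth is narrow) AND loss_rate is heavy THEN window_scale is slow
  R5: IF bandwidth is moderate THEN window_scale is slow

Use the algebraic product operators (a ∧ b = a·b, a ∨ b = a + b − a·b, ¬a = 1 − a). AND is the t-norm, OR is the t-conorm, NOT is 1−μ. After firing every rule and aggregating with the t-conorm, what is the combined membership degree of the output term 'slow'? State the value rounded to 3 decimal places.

0.819

R1: ¬negligible=1−0.84=0.16, moderate=0.81, high=0.40; AND[a·b] → w = 0.0518
R2: ¬medium=1−0.74=0.26, moderate=0.81; AND[a·b] → w = 0.2106
R3: some=0.42 → w = 0.4200
R4: ¬narrow=1−0.32=0.68, heavy=0.07; AND[a·b] → w = 0.0476
R5: moderate=0.81 → w = 0.8100
Rules with consequent 'slow': {R4, R5} → strengths 0.0476, 0.8100
Aggregate via t-conorm [a + b − a·b]: 0.8190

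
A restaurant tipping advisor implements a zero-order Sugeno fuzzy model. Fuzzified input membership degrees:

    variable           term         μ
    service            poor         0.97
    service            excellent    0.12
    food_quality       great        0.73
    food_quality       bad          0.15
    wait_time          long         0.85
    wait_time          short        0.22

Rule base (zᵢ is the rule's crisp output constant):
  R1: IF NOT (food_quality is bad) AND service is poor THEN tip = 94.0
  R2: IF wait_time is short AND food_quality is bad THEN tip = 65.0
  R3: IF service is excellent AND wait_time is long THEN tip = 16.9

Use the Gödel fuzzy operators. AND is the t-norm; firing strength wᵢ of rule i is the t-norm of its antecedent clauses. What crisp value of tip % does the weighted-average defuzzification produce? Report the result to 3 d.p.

81.855

R1 (z=94.0): ¬bad=1−0.15=0.85, poor=0.97; AND[min(a, b)] → w = 0.85
R2 (z=65.0): short=0.22, bad=0.15; AND[min(a, b)] → w = 0.15
R3 (z=16.9): excellent=0.12, long=0.85; AND[min(a, b)] → w = 0.12
Weighted average = (0.85·94.0 + 0.15·65.0 + 0.12·16.9) / (0.85 + 0.15 + 0.12)
  = 91.6780 / 1.1200 = 81.855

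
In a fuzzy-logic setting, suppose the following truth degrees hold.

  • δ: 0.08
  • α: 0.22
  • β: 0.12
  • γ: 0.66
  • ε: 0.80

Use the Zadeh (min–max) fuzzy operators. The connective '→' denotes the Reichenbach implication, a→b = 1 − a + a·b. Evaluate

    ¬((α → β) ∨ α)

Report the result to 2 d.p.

0.19

α → β  [Reichenbach: 1 − a + a·b] with a=0.22, b=0.12 → 0.81
(α → β) ∨ α = max(a, b) on (0.81, 0.22) = 0.81
¬((α → β) ∨ α) = 1 − 0.81 = 0.19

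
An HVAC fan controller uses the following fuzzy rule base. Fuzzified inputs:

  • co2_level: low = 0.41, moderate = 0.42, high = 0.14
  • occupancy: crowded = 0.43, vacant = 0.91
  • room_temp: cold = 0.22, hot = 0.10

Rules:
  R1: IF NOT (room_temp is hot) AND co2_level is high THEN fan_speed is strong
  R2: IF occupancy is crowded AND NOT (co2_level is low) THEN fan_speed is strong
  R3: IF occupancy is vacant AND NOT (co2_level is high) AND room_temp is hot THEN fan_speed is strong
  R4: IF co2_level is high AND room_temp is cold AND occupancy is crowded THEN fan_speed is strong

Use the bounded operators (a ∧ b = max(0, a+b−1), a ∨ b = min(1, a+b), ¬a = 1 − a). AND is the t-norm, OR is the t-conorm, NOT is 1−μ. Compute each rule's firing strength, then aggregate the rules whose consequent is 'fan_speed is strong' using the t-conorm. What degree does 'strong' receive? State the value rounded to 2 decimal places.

R1: ¬hot=1−0.10=0.90, high=0.14; AND[max(0, a+b−1)] → w = 0.04
R2: crowded=0.43, ¬low=1−0.41=0.59; AND[max(0, a+b−1)] → w = 0.02
R3: vacant=0.91, ¬high=1−0.14=0.86, hot=0.10; AND[max(0, a+b−1)] → w = 0.00
R4: high=0.14, cold=0.22, crowded=0.43; AND[max(0, a+b−1)] → w = 0.00
Rules with consequent 'strong': {R1, R2, R3, R4} → strengths 0.04, 0.02, 0.00, 0.00
Aggregate via t-conorm [min(1, a+b)]: 0.06

0.06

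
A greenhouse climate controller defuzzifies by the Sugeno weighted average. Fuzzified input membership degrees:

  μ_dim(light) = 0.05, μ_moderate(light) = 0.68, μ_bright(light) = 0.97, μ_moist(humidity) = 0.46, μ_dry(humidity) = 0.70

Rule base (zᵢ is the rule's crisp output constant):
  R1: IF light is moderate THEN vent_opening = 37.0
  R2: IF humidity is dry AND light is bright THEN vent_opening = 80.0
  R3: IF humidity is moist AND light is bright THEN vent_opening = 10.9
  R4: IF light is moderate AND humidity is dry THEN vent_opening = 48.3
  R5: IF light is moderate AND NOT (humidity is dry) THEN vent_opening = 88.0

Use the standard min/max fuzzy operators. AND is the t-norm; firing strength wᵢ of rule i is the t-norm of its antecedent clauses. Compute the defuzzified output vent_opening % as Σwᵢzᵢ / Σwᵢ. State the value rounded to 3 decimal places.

R1 (z=37.0): moderate=0.68 → w = 0.68
R2 (z=80.0): dry=0.70, bright=0.97; AND[min(a, b)] → w = 0.70
R3 (z=10.9): moist=0.46, bright=0.97; AND[min(a, b)] → w = 0.46
R4 (z=48.3): moderate=0.68, dry=0.70; AND[min(a, b)] → w = 0.68
R5 (z=88.0): moderate=0.68, ¬dry=1−0.70=0.30; AND[min(a, b)] → w = 0.30
Weighted average = (0.68·37.0 + 0.70·80.0 + 0.46·10.9 + 0.68·48.3 + 0.30·88.0) / (0.68 + 0.70 + 0.46 + 0.68 + 0.30)
  = 145.4180 / 2.8200 = 51.567

51.567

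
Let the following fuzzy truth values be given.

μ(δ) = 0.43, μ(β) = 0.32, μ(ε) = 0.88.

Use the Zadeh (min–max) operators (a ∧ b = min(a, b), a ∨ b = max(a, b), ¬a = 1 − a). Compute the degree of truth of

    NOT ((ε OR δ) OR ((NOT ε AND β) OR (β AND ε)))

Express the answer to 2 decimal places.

ε OR δ = max(a, b) on (0.88, 0.43) = 0.88
NOT ε = 1 − 0.88 = 0.12
NOT ε AND β = min(a, b) on (0.12, 0.32) = 0.12
β AND ε = min(a, b) on (0.32, 0.88) = 0.32
(NOT ε AND β) OR (β AND ε) = max(a, b) on (0.12, 0.32) = 0.32
(ε OR δ) OR ((NOT ε AND β) OR (β AND ε)) = max(a, b) on (0.88, 0.32) = 0.88
NOT ((ε OR δ) OR ((NOT ε AND β) OR (β AND ε))) = 1 − 0.88 = 0.12

0.12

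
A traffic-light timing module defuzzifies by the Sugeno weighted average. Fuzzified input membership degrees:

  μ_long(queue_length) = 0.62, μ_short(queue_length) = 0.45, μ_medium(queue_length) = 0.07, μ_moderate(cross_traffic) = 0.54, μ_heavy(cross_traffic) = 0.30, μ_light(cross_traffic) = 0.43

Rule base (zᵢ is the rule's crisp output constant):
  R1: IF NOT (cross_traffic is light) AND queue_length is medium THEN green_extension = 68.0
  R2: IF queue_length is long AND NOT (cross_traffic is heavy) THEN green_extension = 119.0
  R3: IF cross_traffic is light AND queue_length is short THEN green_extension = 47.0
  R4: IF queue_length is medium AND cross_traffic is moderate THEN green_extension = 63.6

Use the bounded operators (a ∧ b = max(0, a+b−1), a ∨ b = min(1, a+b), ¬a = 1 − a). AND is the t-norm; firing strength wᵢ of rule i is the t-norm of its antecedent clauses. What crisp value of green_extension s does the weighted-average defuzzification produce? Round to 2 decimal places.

R1 (z=68.0): ¬light=1−0.43=0.57, medium=0.07; AND[max(0, a+b−1)] → w = 0.00
R2 (z=119.0): long=0.62, ¬heavy=1−0.30=0.70; AND[max(0, a+b−1)] → w = 0.32
R3 (z=47.0): light=0.43, short=0.45; AND[max(0, a+b−1)] → w = 0.00
R4 (z=63.6): medium=0.07, moderate=0.54; AND[max(0, a+b−1)] → w = 0.00
Weighted average = (0.00·68.0 + 0.32·119.0 + 0.00·47.0 + 0.00·63.6) / (0.00 + 0.32 + 0.00 + 0.00)
  = 38.0800 / 0.3200 = 119.00

119.00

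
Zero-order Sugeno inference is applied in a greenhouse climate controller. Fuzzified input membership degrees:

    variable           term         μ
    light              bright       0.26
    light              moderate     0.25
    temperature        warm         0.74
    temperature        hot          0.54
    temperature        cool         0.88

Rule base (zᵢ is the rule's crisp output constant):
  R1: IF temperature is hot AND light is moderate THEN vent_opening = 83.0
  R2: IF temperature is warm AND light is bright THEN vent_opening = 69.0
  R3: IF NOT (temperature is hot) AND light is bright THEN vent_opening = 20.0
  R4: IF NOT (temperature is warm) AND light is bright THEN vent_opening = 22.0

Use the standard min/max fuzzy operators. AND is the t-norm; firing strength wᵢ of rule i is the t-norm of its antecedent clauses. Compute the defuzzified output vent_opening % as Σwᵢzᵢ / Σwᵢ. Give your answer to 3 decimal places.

48.165

R1 (z=83.0): hot=0.54, moderate=0.25; AND[min(a, b)] → w = 0.25
R2 (z=69.0): warm=0.74, bright=0.26; AND[min(a, b)] → w = 0.26
R3 (z=20.0): ¬hot=1−0.54=0.46, bright=0.26; AND[min(a, b)] → w = 0.26
R4 (z=22.0): ¬warm=1−0.74=0.26, bright=0.26; AND[min(a, b)] → w = 0.26
Weighted average = (0.25·83.0 + 0.26·69.0 + 0.26·20.0 + 0.26·22.0) / (0.25 + 0.26 + 0.26 + 0.26)
  = 49.6100 / 1.0300 = 48.165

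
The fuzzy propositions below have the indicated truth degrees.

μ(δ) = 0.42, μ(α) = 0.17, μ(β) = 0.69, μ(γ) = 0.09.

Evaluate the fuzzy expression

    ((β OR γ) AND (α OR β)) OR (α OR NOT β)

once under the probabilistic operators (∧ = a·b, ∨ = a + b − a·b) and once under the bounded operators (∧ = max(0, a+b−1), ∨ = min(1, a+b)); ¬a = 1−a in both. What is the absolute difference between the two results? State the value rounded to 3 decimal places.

0.267

Under probabilistic:
  β OR γ = a + b − a·b on (0.6900, 0.0900) = 0.7179
  α OR β = a + b − a·b on (0.1700, 0.6900) = 0.7427
  (β OR γ) AND (α OR β) = a·b on (0.7179, 0.7427) = 0.5332
  NOT β = 1 − 0.6900 = 0.3100
  α OR NOT β = a + b − a·b on (0.1700, 0.3100) = 0.4273
  ((β OR γ) AND (α OR β)) OR (α OR NOT β) = a + b − a·b on (0.5332, 0.4273) = 0.7327
  → value = 0.7327
Under bounded:
  β OR γ = min(1, a+b) on (0.69, 0.09) = 0.78
  α OR β = min(1, a+b) on (0.17, 0.69) = 0.86
  (β OR γ) AND (α OR β) = max(0, a+b−1) on (0.78, 0.86) = 0.64
  NOT β = 1 − 0.69 = 0.31
  α OR NOT β = min(1, a+b) on (0.17, 0.31) = 0.48
  ((β OR γ) AND (α OR β)) OR (α OR NOT β) = min(1, a+b) on (0.64, 0.48) = 1.00
  → value = 1.0000
|0.7327 − 1.0000| = 0.267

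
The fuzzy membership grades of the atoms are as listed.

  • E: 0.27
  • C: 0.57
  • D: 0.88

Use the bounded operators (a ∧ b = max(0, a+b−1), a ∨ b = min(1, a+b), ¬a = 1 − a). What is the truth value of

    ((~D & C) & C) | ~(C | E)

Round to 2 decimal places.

0.16

~D = 1 − 0.88 = 0.12
~D & C = max(0, a+b−1) on (0.12, 0.57) = 0.00
(~D & C) & C = max(0, a+b−1) on (0.00, 0.57) = 0.00
C | E = min(1, a+b) on (0.57, 0.27) = 0.84
~(C | E) = 1 − 0.84 = 0.16
((~D & C) & C) | ~(C | E) = min(1, a+b) on (0.00, 0.16) = 0.16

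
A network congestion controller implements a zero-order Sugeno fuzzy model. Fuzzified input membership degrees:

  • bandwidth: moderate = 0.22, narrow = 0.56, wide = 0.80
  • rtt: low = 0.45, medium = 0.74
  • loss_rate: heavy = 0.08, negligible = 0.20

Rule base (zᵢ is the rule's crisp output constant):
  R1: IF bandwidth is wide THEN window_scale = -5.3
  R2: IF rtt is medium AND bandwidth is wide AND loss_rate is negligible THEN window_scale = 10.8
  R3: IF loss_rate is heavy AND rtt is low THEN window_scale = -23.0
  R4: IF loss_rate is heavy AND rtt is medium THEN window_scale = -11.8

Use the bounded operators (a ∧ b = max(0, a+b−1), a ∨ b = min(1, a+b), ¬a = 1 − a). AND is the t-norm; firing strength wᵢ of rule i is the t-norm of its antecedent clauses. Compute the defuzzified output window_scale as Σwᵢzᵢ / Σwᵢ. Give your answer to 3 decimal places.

-5.300

R1 (z=-5.3): wide=0.80 → w = 0.80
R2 (z=10.8): medium=0.74, wide=0.80, negligible=0.20; AND[max(0, a+b−1)] → w = 0.00
R3 (z=-23.0): heavy=0.08, low=0.45; AND[max(0, a+b−1)] → w = 0.00
R4 (z=-11.8): heavy=0.08, medium=0.74; AND[max(0, a+b−1)] → w = 0.00
Weighted average = (0.80·-5.3 + 0.00·10.8 + 0.00·-23.0 + 0.00·-11.8) / (0.80 + 0.00 + 0.00 + 0.00)
  = -4.2400 / 0.8000 = -5.300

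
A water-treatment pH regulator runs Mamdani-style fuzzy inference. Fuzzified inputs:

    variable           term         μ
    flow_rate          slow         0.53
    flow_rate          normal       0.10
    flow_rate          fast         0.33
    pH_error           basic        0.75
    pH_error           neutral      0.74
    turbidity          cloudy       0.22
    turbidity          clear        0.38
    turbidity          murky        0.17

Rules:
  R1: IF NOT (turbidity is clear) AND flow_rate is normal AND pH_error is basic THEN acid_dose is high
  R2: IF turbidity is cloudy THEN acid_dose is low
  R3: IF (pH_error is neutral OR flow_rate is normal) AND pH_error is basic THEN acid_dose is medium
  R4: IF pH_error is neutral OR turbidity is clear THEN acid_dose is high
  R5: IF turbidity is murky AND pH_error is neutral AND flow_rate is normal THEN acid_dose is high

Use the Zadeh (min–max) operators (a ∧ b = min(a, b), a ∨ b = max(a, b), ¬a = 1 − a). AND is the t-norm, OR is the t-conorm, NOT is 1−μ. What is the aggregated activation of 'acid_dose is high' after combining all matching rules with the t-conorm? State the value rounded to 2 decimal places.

0.74

R1: ¬clear=1−0.38=0.62, normal=0.10, basic=0.75; AND[min(a, b)] → w = 0.10
R2: cloudy=0.22 → w = 0.22
R3: (neutral=0.74 OR normal=0.10) = 0.74; AND[min(a, b)] with basic=0.75 → w = 0.74
R4: neutral=0.74, clear=0.38; OR[max(a, b)] → w = 0.74
R5: murky=0.17, neutral=0.74, normal=0.10; AND[min(a, b)] → w = 0.10
Rules with consequent 'high': {R1, R4, R5} → strengths 0.10, 0.74, 0.10
Aggregate via t-conorm [max(a, b)]: 0.74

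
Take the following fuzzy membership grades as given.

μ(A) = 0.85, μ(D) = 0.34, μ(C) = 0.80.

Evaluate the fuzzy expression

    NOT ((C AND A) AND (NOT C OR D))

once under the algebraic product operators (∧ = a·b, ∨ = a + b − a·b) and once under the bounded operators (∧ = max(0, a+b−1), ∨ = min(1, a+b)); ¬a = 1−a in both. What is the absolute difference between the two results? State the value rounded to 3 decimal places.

0.131

Under algebraic product:
  C AND A = a·b on (0.8000, 0.8500) = 0.6800
  NOT C = 1 − 0.8000 = 0.2000
  NOT C OR D = a + b − a·b on (0.2000, 0.3400) = 0.4720
  (C AND A) AND (NOT C OR D) = a·b on (0.6800, 0.4720) = 0.3210
  NOT ((C AND A) AND (NOT C OR D)) = 1 − 0.3210 = 0.6790
  → value = 0.6790
Under bounded:
  C AND A = max(0, a+b−1) on (0.80, 0.85) = 0.65
  NOT C = 1 − 0.80 = 0.20
  NOT C OR D = min(1, a+b) on (0.20, 0.34) = 0.54
  (C AND A) AND (NOT C OR D) = max(0, a+b−1) on (0.65, 0.54) = 0.19
  NOT ((C AND A) AND (NOT C OR D)) = 1 − 0.19 = 0.81
  → value = 0.8100
|0.6790 − 0.8100| = 0.131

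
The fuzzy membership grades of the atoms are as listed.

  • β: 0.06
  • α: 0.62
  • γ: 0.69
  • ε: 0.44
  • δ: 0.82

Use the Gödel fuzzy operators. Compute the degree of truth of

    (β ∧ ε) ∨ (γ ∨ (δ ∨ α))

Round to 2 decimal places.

0.82

β ∧ ε = min(a, b) on (0.06, 0.44) = 0.06
δ ∨ α = max(a, b) on (0.82, 0.62) = 0.82
γ ∨ (δ ∨ α) = max(a, b) on (0.69, 0.82) = 0.82
(β ∧ ε) ∨ (γ ∨ (δ ∨ α)) = max(a, b) on (0.06, 0.82) = 0.82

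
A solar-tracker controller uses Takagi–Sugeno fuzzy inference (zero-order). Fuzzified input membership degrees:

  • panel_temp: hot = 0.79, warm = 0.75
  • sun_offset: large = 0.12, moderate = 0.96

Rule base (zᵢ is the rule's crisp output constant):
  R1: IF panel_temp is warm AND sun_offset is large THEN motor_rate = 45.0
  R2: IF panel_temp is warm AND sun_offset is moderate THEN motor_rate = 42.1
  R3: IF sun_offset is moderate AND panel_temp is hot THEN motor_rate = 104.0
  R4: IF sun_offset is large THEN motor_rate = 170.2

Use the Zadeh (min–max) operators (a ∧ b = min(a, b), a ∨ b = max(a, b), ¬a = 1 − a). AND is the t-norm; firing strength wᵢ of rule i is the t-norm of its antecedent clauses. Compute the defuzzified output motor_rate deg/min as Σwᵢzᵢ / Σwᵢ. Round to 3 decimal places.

R1 (z=45.0): warm=0.75, large=0.12; AND[min(a, b)] → w = 0.12
R2 (z=42.1): warm=0.75, moderate=0.96; AND[min(a, b)] → w = 0.75
R3 (z=104.0): moderate=0.96, hot=0.79; AND[min(a, b)] → w = 0.79
R4 (z=170.2): large=0.12 → w = 0.12
Weighted average = (0.12·45.0 + 0.75·42.1 + 0.79·104.0 + 0.12·170.2) / (0.12 + 0.75 + 0.79 + 0.12)
  = 139.5590 / 1.7800 = 78.404

78.404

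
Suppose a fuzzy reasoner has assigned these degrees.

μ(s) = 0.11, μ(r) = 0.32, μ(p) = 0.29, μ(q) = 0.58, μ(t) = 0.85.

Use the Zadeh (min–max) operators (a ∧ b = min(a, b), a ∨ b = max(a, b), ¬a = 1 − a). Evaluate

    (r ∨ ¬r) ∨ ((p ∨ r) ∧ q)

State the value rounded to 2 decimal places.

¬r = 1 − 0.32 = 0.68
r ∨ ¬r = max(a, b) on (0.32, 0.68) = 0.68
p ∨ r = max(a, b) on (0.29, 0.32) = 0.32
(p ∨ r) ∧ q = min(a, b) on (0.32, 0.58) = 0.32
(r ∨ ¬r) ∨ ((p ∨ r) ∧ q) = max(a, b) on (0.68, 0.32) = 0.68

0.68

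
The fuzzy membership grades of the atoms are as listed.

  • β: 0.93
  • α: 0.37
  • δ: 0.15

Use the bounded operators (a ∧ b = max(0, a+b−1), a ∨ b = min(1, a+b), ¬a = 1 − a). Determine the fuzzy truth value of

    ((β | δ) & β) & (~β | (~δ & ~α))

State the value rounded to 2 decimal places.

β | δ = min(1, a+b) on (0.93, 0.15) = 1.00
(β | δ) & β = max(0, a+b−1) on (1.00, 0.93) = 0.93
~β = 1 − 0.93 = 0.07
~δ = 1 − 0.15 = 0.85
~α = 1 − 0.37 = 0.63
~δ & ~α = max(0, a+b−1) on (0.85, 0.63) = 0.48
~β | (~δ & ~α) = min(1, a+b) on (0.07, 0.48) = 0.55
((β | δ) & β) & (~β | (~δ & ~α)) = max(0, a+b−1) on (0.93, 0.55) = 0.48

0.48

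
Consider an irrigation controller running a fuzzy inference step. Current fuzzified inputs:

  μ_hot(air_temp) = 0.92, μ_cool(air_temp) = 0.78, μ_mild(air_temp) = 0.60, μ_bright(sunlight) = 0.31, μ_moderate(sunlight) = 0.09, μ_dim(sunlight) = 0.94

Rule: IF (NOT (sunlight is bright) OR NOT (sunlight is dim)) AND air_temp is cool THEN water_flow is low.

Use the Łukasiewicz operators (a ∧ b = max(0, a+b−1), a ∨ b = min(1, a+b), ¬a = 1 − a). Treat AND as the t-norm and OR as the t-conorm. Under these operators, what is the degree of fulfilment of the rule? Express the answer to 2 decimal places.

firing strength: (¬bright=1−0.31=0.69 OR ¬dim=1−0.94=0.06) = 0.75; AND[max(0, a+b−1)] with cool=0.78 → w = 0.53

0.53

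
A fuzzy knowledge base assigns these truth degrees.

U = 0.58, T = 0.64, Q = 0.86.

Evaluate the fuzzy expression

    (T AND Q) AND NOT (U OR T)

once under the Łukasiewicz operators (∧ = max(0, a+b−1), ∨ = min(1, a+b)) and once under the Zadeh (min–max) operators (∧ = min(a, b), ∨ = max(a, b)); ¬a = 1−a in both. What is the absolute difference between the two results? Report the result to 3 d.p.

Under Łukasiewicz:
  T AND Q = max(0, a+b−1) on (0.64, 0.86) = 0.50
  U OR T = min(1, a+b) on (0.58, 0.64) = 1.00
  NOT (U OR T) = 1 − 1.00 = 0.00
  (T AND Q) AND NOT (U OR T) = max(0, a+b−1) on (0.50, 0.00) = 0.00
  → value = 0.0000
Under Zadeh (min–max):
  T AND Q = min(a, b) on (0.64, 0.86) = 0.64
  U OR T = max(a, b) on (0.58, 0.64) = 0.64
  NOT (U OR T) = 1 − 0.64 = 0.36
  (T AND Q) AND NOT (U OR T) = min(a, b) on (0.64, 0.36) = 0.36
  → value = 0.3600
|0.0000 − 0.3600| = 0.360

0.360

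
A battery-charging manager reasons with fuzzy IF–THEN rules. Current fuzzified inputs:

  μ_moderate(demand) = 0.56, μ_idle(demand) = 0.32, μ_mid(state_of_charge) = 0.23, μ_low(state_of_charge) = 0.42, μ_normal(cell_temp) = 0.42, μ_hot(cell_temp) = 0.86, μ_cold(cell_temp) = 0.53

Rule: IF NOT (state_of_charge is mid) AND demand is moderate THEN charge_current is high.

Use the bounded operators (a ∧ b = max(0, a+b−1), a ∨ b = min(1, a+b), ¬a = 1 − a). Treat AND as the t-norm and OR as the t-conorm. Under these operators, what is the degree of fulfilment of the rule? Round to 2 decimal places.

firing strength: ¬mid=1−0.23=0.77, moderate=0.56; AND[max(0, a+b−1)] → w = 0.33

0.33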